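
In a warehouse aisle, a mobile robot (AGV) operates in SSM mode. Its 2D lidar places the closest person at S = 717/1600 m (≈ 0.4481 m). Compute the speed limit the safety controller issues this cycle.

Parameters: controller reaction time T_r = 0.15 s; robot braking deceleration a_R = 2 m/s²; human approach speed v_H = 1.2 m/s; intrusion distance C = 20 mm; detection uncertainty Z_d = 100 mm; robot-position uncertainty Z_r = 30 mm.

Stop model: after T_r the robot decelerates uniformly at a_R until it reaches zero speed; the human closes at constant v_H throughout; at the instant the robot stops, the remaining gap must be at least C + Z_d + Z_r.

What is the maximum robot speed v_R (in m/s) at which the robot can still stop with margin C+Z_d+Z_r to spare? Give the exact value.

quadratic (1/4)·v² + (3/4)·v + (-189/1600) = 0
  disc = (3/4)² − 4·(1/4)·(-189/1600) = 1089/1600 ; √disc = 33/40
  v_R = (−(3/4) + 33/40) / (2·(1/4)) = 3/20 m/s
check:
T_s = v_R/a_R = (3/20)/2 = 0.0750 s
robot covers v_R·T_r = 0.1500·0.1500 = 0.0225 m before braking
robot under decel: 0.1500²/(2·2.0000) = 0.0056 m
person approaches 1.2000·(0.1500+0.0750) = 0.2700 m
residual clearance needed = 0.0200+0.1000+0.0300 = 0.1500 m
sum ≈ 0.0225+0.0056+0.2700+0.1500 ≈ 0.4481 m = S ✓

v_R_max = 3/20 m/s = 0.1500 m/s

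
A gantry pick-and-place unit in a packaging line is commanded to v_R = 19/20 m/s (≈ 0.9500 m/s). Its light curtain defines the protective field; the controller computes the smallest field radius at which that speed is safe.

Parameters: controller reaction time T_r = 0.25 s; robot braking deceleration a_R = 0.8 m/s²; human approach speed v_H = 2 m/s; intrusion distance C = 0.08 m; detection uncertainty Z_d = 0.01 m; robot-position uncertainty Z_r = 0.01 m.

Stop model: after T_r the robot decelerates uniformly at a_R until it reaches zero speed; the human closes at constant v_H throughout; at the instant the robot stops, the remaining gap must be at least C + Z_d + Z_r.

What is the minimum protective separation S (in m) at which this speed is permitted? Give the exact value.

T_s = v_R/a_R = (19/20)/(4/5) = 1.1875 s
robot in T_r: 0.9500·0.2500 = 0.2375 m
robot under decel: 0.9500²/(2·0.8000) = 0.5641 m
person approaches 2.0000·(0.2500+1.1875) = 2.8750 m
residual clearance needed = 0.0800+0.0100+0.0100 = 0.1000 m
S_min ≈ 0.2375+0.5641+2.8750+0.1000  ⇒  S_min = 2417/640 m

S_min = 2417/640 m = 3.7766 m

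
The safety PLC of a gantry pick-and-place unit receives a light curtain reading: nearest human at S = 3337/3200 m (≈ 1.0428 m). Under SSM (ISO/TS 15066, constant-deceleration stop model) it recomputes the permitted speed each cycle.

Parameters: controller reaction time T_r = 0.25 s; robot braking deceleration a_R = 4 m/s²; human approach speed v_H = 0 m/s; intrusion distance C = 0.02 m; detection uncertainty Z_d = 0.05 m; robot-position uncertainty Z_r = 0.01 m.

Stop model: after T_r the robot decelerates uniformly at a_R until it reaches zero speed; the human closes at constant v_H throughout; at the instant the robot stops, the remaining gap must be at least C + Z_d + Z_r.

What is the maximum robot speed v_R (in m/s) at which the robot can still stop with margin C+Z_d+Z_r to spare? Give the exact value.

v_R_max = 39/20 m/s = 1.9500 m/s

quadratic (1/8)·v² + (1/4)·v + (-3081/3200) = 0
  disc = (1/4)² − 4·(1/8)·(-3081/3200) = 3481/6400 ; √disc = 59/80
  v_R = (−(1/4) + 59/80) / (2·(1/8)) = 39/20 m/s
check:
T_s = v_R/a_R = (39/20)/4 = 0.4875 s
reaction-phase robot travel = 1.9500·0.2500 = 0.4875 m
robot covers 1.9500·0.4875 − ½·4.0000·0.4875² = 0.4753 m while stopping
human over T_r+T_s: 0.0000·(0.2500+0.4875) = 0.0000 m
residual clearance needed = 0.0200+0.0500+0.0100 = 0.0800 m
sum ≈ 0.4875+0.4753+0.0000+0.0800 ≈ 1.0428 m = S ✓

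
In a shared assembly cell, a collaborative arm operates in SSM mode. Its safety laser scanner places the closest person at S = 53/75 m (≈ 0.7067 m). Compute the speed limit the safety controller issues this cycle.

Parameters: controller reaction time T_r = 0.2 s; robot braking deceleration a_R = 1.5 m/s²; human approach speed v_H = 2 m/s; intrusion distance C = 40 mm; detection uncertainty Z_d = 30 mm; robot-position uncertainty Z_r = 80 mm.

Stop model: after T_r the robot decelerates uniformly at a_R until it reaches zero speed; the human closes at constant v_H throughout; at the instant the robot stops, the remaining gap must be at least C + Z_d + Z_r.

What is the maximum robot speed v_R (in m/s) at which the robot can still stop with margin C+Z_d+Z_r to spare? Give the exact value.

quadratic (1/3)·v² + (23/15)·v + (-47/300) = 0
  disc = (23/15)² − 4·(1/3)·(-47/300) = 64/25 ; √disc = 8/5
  v_R = (−(23/15) + 8/5) / (2·(1/3)) = 1/10 m/s
check:
stop time T_s = (1/10)/(3/2) = 0.0667 s
reaction-phase robot travel = 0.1000·0.2000 = 0.0200 m
robot under decel: 0.1000²/(2·1.5000) = 0.0033 m
human closes 2.0000·0.2667 = 0.5333 m
margins: 0.0400+0.0300+0.0800 = 0.1500 m
sum ≈ 0.0200+0.0033+0.5333+0.1500 ≈ 0.7067 m = S ✓

v_R_max = 1/10 m/s = 0.1000 m/s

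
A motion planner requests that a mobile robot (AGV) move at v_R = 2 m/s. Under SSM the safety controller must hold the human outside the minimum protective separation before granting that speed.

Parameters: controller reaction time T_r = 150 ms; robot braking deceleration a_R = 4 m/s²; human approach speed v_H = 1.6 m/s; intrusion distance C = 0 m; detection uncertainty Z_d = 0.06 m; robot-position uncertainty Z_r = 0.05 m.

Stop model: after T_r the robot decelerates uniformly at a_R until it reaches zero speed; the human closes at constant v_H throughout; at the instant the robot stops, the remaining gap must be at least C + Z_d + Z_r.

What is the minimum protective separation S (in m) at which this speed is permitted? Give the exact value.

stop time T_s = 2/4 = 0.5000 s
robot covers v_R·T_r = 2.0000·0.1500 = 0.3000 m before braking
braking distance = 2.0000²/(2·4.0000) = 0.5000 m
person approaches 1.6000·(0.1500+0.5000) = 1.0400 m
margins: 0.0000+0.0600+0.0500 = 0.1100 m
S_min ≈ 0.3000+0.5000+1.0400+0.1100  ⇒  S_min = 39/20 m

S_min = 39/20 m = 1.9500 m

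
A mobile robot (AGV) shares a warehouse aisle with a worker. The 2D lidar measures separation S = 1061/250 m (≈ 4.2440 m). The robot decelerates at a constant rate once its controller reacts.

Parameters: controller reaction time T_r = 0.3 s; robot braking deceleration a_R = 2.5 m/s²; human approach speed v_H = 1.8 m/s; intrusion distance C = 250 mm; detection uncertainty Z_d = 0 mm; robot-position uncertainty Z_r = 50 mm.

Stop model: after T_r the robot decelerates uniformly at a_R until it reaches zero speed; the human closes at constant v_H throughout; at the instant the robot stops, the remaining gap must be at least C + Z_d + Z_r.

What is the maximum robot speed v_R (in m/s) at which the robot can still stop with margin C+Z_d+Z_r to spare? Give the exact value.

v_R_max = 23/10 m/s = 2.3000 m/s

quadratic (1/5)·v² + (51/50)·v + (-851/250) = 0
  disc = (51/50)² − 4·(1/5)·(-851/250) = 9409/2500 ; √disc = 97/50
  v_R = (−(51/50) + 97/50) / (2·(1/5)) = 23/10 m/s
check:
stop time T_s = (23/10)/(5/2) = 0.9200 s
reaction-phase robot travel = 2.3000·0.3000 = 0.6900 m
robot under decel: 2.3000²/(2·2.5000) = 1.0580 m
human closes 1.8000·1.2200 = 2.1960 m
margins: 0.2500+0.0000+0.0500 = 0.3000 m
sum ≈ 0.6900+1.0580+2.1960+0.3000 ≈ 4.2440 m = S ✓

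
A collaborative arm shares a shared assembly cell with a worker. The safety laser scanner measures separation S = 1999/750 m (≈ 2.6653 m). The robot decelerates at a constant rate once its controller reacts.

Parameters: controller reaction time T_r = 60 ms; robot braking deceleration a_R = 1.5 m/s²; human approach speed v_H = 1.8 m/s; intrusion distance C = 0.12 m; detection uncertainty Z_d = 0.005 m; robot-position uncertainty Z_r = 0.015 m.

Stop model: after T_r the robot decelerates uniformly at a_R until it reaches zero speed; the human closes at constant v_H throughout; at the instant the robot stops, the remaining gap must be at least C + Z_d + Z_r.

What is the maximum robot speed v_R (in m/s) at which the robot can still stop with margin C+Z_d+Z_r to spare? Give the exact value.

v_R_max = 7/5 m/s = 1.4000 m/s

quadratic (1/3)·v² + (63/50)·v + (-1813/750) = 0
  disc = (63/50)² − 4·(1/3)·(-1813/750) = 108241/22500 ; √disc = 329/150
  v_R = (−(63/50) + 329/150) / (2·(1/3)) = 7/5 m/s
check:
T_s = v_R/a_R = (7/5)/(3/2) = 0.9333 s
robot covers v_R·T_r = 1.4000·0.0600 = 0.0840 m before braking
braking distance = 1.4000²/(2·1.5000) = 0.6533 m
human over T_r+T_s: 1.8000·(0.0600+0.9333) = 1.7880 m
C+Z_d+Z_r = 0.1200+0.0050+0.0150 = 0.1400 m
sum ≈ 0.0840+0.6533+1.7880+0.1400 ≈ 2.6653 m = S ✓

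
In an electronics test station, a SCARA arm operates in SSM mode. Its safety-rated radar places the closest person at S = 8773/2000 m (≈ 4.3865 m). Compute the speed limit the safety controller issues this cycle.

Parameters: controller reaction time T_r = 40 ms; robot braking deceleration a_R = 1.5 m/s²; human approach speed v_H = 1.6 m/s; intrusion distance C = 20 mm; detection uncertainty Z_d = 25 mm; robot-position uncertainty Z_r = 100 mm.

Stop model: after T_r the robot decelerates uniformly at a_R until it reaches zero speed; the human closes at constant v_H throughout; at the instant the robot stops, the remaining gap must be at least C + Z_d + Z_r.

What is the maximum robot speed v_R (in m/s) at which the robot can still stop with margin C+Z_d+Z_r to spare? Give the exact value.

at the boundary: (1/3)·v² + (83/75)·v + (-1671/400) = 0
  disc = (83/75)² − 4·(1/3)·(-1671/400) = 152881/22500 ; √disc = 391/150
  v_R = (−(83/75) + 391/150) / (2·(1/3)) = 9/4 m/s
check:
stop time T_s = (9/4)/(3/2) = 1.5000 s
robot in T_r: 2.2500·0.0400 = 0.0900 m
robot under decel: 2.2500²/(2·1.5000) = 1.6875 m
person approaches 1.6000·(0.0400+1.5000) = 2.4640 m
residual clearance needed = 0.0200+0.0250+0.1000 = 0.1450 m
sum ≈ 0.0900+1.6875+2.4640+0.1450 ≈ 4.3865 m = S ✓

v_R_max = 9/4 m/s = 2.2500 m/s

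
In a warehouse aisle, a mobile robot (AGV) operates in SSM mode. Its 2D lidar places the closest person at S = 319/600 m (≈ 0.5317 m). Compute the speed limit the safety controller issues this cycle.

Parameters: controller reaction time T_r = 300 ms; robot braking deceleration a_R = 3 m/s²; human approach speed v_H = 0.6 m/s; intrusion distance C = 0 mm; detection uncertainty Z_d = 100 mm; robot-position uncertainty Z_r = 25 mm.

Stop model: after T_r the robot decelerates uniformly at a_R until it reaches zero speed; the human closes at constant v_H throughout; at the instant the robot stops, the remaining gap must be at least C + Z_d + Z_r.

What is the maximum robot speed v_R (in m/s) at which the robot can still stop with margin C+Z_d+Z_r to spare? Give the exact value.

v_R_max = 2/5 m/s = 0.4000 m/s

collect terms ⇒ (1/6)·v_R² + (1/2)·v_R + (-17/75) = 0
  disc = (1/2)² − 4·(1/6)·(-17/75) = 361/900 ; √disc = 19/30
  v_R = (−(1/2) + 19/30) / (2·(1/6)) = 2/5 m/s
check:
braking lasts T_s = (2/5)/3 = 0.1333 s
reaction-phase robot travel = 0.4000·0.3000 = 0.1200 m
robot under decel: 0.4000²/(2·3.0000) = 0.0267 m
human over T_r+T_s: 0.6000·(0.3000+0.1333) = 0.2600 m
C+Z_d+Z_r = 0.0000+0.1000+0.0250 = 0.1250 m
sum ≈ 0.1200+0.0267+0.2600+0.1250 ≈ 0.5317 m = S ✓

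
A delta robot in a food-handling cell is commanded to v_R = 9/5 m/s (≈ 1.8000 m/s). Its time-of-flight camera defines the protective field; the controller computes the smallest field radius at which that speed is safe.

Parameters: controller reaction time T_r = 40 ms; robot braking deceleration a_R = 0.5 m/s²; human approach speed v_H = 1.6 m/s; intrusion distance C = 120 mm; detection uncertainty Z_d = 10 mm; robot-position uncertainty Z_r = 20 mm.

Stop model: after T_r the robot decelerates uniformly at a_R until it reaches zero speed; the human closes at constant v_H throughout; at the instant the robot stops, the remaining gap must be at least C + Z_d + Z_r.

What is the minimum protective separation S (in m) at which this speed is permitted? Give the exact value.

S_min = 4643/500 m = 9.2860 m

T_s = v_R/a_R = (9/5)/(1/2) = 3.6000 s
robot covers v_R·T_r = 1.8000·0.0400 = 0.0720 m before braking
robot covers 1.8000·3.6000 − ½·0.5000·3.6000² = 3.2400 m while stopping
human closes 1.6000·3.6400 = 5.8240 m
residual clearance needed = 0.1200+0.0100+0.0200 = 0.1500 m
S_min ≈ 0.0720+3.2400+5.8240+0.1500  ⇒  S_min = 4643/500 m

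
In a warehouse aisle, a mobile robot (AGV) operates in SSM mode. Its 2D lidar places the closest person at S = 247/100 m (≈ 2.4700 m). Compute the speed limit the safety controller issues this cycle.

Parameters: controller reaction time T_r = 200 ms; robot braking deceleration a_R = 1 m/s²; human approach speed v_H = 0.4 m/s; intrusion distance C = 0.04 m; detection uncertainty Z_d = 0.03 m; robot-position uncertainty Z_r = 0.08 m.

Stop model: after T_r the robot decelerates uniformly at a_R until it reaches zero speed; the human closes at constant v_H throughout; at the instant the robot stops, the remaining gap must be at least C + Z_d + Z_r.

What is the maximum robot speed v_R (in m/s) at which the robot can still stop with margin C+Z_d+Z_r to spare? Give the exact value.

collect terms ⇒ (1/2)·v_R² + (3/5)·v_R + (-56/25) = 0
  disc = (3/5)² − 4·(1/2)·(-56/25) = 121/25 ; √disc = 11/5
  v_R = (−(3/5) + 11/5) / (2·(1/2)) = 8/5 m/s
check:
stop time T_s = (8/5)/1 = 1.6000 s
robot covers v_R·T_r = 1.6000·0.2000 = 0.3200 m before braking
robot covers 1.6000·1.6000 − ½·1.0000·1.6000² = 1.2800 m while stopping
human over T_r+T_s: 0.4000·(0.2000+1.6000) = 0.7200 m
residual clearance needed = 0.0400+0.0300+0.0800 = 0.1500 m
sum ≈ 0.3200+1.2800+0.7200+0.1500 ≈ 2.4700 m = S ✓

v_R_max = 8/5 m/s = 1.6000 m/s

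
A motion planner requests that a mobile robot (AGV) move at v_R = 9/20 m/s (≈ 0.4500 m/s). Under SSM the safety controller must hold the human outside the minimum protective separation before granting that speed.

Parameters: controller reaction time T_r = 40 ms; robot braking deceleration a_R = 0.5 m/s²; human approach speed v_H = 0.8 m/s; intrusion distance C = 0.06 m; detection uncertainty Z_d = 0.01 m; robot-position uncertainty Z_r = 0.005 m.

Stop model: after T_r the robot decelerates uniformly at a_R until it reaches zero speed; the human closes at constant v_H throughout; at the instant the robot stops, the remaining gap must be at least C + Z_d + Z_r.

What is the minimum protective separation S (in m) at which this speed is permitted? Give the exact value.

braking lasts T_s = (9/20)/(1/2) = 0.9000 s
reaction-phase robot travel = 0.4500·0.0400 = 0.0180 m
braking distance = 0.4500²/(2·0.5000) = 0.2025 m
human over T_r+T_s: 0.8000·(0.0400+0.9000) = 0.7520 m
residual clearance needed = 0.0600+0.0100+0.0050 = 0.0750 m
S_min ≈ 0.0180+0.2025+0.7520+0.0750  ⇒  S_min = 419/400 m

S_min = 419/400 m = 1.0475 m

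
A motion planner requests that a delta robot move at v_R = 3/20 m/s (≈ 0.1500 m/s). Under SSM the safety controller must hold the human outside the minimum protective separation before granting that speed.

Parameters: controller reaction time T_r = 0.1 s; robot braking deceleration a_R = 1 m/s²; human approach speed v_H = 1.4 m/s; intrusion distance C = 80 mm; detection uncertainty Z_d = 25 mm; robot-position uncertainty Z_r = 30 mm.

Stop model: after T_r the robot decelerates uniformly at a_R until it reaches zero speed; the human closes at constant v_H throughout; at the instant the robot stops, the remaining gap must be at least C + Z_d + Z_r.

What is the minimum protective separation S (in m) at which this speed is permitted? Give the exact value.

S_min = 409/800 m = 0.5112 m

T_s = v_R/a_R = (3/20)/1 = 0.1500 s
robot covers v_R·T_r = 0.1500·0.1000 = 0.0150 m before braking
robot under decel: 0.1500²/(2·1.0000) = 0.0112 m
person approaches 1.4000·(0.1000+0.1500) = 0.3500 m
margins: 0.0800+0.0250+0.0300 = 0.1350 m
S_min ≈ 0.0150+0.0112+0.3500+0.1350  ⇒  S_min = 409/800 m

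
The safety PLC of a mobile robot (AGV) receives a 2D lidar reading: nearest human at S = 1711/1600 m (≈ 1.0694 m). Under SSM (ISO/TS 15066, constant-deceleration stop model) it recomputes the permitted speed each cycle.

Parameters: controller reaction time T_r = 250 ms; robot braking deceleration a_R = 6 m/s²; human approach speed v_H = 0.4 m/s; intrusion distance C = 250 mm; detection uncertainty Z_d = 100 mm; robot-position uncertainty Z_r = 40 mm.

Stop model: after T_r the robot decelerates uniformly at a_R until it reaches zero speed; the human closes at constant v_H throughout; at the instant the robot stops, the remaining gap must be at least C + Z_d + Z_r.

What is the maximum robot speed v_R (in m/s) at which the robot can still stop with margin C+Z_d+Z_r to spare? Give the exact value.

quadratic (1/12)·v² + (19/60)·v + (-927/1600) = 0
  disc = (19/60)² − 4·(1/12)·(-927/1600) = 169/576 ; √disc = 13/24
  v_R = (−(19/60) + 13/24) / (2·(1/12)) = 27/20 m/s
check:
stop time T_s = (27/20)/6 = 0.2250 s
robot in T_r: 1.3500·0.2500 = 0.3375 m
robot under decel: 1.3500²/(2·6.0000) = 0.1519 m
human over T_r+T_s: 0.4000·(0.2500+0.2250) = 0.1900 m
margins: 0.2500+0.1000+0.0400 = 0.3900 m
sum ≈ 0.3375+0.1519+0.1900+0.3900 ≈ 1.0694 m = S ✓

v_R_max = 27/20 m/s = 1.3500 m/s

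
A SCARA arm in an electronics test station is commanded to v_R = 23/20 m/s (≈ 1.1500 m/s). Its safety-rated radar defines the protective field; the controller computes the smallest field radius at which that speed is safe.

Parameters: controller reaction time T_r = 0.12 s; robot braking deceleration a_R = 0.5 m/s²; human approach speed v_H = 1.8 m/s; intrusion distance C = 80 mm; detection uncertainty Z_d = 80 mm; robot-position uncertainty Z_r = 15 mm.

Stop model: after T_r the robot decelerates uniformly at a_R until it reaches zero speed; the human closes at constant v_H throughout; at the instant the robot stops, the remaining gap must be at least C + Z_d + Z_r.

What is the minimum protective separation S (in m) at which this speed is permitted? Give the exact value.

S_min = 11983/2000 m = 5.9915 m

stop time T_s = (23/20)/(1/2) = 2.3000 s
reaction-phase robot travel = 1.1500·0.1200 = 0.1380 m
braking distance = 1.1500²/(2·0.5000) = 1.3225 m
human over T_r+T_s: 1.8000·(0.1200+2.3000) = 4.3560 m
margins: 0.0800+0.0800+0.0150 = 0.1750 m
S_min ≈ 0.1380+1.3225+4.3560+0.1750  ⇒  S_min = 11983/2000 m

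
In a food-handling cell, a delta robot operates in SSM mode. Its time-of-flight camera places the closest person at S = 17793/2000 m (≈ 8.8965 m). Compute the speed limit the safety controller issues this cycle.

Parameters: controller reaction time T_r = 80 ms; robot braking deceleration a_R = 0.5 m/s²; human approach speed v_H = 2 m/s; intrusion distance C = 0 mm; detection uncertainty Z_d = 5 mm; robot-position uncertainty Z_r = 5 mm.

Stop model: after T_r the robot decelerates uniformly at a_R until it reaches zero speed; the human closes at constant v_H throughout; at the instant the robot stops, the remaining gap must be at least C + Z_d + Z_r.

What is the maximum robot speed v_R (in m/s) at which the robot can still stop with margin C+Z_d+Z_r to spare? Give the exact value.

v_R_max = 31/20 m/s = 1.5500 m/s

at the boundary: (1)·v² + (102/25)·v + (-17453/2000) = 0
  disc = (102/25)² − 4·(1)·(-17453/2000) = 128881/2500 ; √disc = 359/50
  v_R = (−(102/25) + 359/50) / (2·(1)) = 31/20 m/s
check:
braking lasts T_s = (31/20)/(1/2) = 3.1000 s
robot covers v_R·T_r = 1.5500·0.0800 = 0.1240 m before braking
robot covers 1.5500·3.1000 − ½·0.5000·3.1000² = 2.4025 m while stopping
human closes 2.0000·3.1800 = 6.3600 m
margins: 0.0000+0.0050+0.0050 = 0.0100 m
sum ≈ 0.1240+2.4025+6.3600+0.0100 ≈ 8.8965 m = S ✓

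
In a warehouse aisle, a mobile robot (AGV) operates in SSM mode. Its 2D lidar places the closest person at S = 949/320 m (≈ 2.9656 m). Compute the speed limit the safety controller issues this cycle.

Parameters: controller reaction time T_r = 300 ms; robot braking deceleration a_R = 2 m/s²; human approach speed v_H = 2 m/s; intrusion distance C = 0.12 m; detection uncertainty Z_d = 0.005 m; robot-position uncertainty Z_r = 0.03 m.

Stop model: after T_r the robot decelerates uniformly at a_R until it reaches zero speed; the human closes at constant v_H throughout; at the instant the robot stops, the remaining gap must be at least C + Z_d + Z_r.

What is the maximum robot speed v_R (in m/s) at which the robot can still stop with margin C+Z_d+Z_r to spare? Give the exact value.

v_R_max = 27/20 m/s = 1.3500 m/s

collect terms ⇒ (1/4)·v_R² + (13/10)·v_R + (-3537/1600) = 0
  disc = (13/10)² − 4·(1/4)·(-3537/1600) = 6241/1600 ; √disc = 79/40
  v_R = (−(13/10) + 79/40) / (2·(1/4)) = 27/20 m/s
check:
stop time T_s = (27/20)/2 = 0.6750 s
robot in T_r: 1.3500·0.3000 = 0.4050 m
braking distance = 1.3500²/(2·2.0000) = 0.4556 m
person approaches 2.0000·(0.3000+0.6750) = 1.9500 m
margins: 0.1200+0.0050+0.0300 = 0.1550 m
sum ≈ 0.4050+0.4556+1.9500+0.1550 ≈ 2.9656 m = S ✓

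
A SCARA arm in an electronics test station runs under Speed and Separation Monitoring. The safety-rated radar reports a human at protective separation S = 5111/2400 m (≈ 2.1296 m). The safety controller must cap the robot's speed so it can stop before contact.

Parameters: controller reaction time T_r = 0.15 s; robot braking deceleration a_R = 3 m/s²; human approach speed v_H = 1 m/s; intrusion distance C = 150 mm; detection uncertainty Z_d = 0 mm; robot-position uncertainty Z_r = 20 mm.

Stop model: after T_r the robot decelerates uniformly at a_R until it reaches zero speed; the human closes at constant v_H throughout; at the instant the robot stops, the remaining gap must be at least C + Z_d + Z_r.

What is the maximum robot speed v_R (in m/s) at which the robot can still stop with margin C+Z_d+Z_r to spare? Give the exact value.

quadratic (1/6)·v² + (29/60)·v + (-4343/2400) = 0
  disc = (29/60)² − 4·(1/6)·(-4343/2400) = 36/25 ; √disc = 6/5
  v_R = (−(29/60) + 6/5) / (2·(1/6)) = 43/20 m/s
check:
stop time T_s = (43/20)/3 = 0.7167 s
reaction-phase robot travel = 2.1500·0.1500 = 0.3225 m
braking distance = 2.1500²/(2·3.0000) = 0.7704 m
person approaches 1.0000·(0.1500+0.7167) = 0.8667 m
residual clearance needed = 0.1500+0.0000+0.0200 = 0.1700 m
sum ≈ 0.3225+0.7704+0.8667+0.1700 ≈ 2.1296 m = S ✓

v_R_max = 43/20 m/s = 2.1500 m/s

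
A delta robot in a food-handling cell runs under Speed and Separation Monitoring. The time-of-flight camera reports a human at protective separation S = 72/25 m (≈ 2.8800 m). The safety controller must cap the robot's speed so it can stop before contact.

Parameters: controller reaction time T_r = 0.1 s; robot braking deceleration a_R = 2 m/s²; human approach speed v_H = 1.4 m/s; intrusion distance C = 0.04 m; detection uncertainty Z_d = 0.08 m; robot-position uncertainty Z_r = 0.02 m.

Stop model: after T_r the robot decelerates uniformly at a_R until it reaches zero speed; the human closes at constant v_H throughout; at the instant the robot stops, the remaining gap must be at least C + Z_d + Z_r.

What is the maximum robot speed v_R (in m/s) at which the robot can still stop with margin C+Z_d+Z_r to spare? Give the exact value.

at the boundary: (1/4)·v² + (4/5)·v + (-13/5) = 0
  disc = (4/5)² − 4·(1/4)·(-13/5) = 81/25 ; √disc = 9/5
  v_R = (−(4/5) + 9/5) / (2·(1/4)) = 2 m/s
check:
braking lasts T_s = 2/2 = 1.0000 s
reaction-phase robot travel = 2.0000·0.1000 = 0.2000 m
robot under decel: 2.0000²/(2·2.0000) = 1.0000 m
human closes 1.4000·1.1000 = 1.5400 m
residual clearance needed = 0.0400+0.0800+0.0200 = 0.1400 m
sum ≈ 0.2000+1.0000+1.5400+0.1400 ≈ 2.8800 m = S ✓

v_R_max = 2 m/s = 2.0000 m/s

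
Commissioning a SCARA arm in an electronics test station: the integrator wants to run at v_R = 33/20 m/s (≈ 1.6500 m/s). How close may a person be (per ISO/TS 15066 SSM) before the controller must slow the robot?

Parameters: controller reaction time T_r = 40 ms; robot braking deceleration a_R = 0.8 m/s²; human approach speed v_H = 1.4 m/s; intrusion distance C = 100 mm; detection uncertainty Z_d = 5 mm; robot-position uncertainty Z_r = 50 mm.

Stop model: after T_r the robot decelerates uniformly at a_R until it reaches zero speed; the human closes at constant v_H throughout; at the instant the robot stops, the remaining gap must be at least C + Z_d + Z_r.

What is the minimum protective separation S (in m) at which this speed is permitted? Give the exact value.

S_min = 77857/16000 m = 4.8661 m

stop time T_s = (33/20)/(4/5) = 2.0625 s
reaction-phase robot travel = 1.6500·0.0400 = 0.0660 m
robot covers 1.6500·2.0625 − ½·0.8000·2.0625² = 1.7016 m while stopping
human closes 1.4000·2.1025 = 2.9435 m
C+Z_d+Z_r = 0.1000+0.0050+0.0500 = 0.1550 m
S_min ≈ 0.0660+1.7016+2.9435+0.1550  ⇒  S_min = 77857/16000 m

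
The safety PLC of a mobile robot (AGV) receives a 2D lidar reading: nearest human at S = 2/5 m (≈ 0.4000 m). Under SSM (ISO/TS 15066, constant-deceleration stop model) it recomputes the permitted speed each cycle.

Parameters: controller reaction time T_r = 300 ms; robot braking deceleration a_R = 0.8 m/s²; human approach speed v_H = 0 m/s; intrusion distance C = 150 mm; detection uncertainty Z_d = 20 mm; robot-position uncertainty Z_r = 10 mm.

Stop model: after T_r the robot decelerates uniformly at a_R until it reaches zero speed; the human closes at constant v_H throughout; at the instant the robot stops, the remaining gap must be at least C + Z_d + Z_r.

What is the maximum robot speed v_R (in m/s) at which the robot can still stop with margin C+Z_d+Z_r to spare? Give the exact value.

quadratic (5/8)·v² + (3/10)·v + (-11/50) = 0
  disc = (3/10)² − 4·(5/8)·(-11/50) = 16/25 ; √disc = 4/5
  v_R = (−(3/10) + 4/5) / (2·(5/8)) = 2/5 m/s
check:
T_s = v_R/a_R = (2/5)/(4/5) = 0.5000 s
robot covers v_R·T_r = 0.4000·0.3000 = 0.1200 m before braking
robot under decel: 0.4000²/(2·0.8000) = 0.1000 m
human over T_r+T_s: 0.0000·(0.3000+0.5000) = 0.0000 m
residual clearance needed = 0.1500+0.0200+0.0100 = 0.1800 m
sum ≈ 0.1200+0.1000+0.0000+0.1800 ≈ 0.4000 m = S ✓

v_R_max = 2/5 m/s = 0.4000 m/s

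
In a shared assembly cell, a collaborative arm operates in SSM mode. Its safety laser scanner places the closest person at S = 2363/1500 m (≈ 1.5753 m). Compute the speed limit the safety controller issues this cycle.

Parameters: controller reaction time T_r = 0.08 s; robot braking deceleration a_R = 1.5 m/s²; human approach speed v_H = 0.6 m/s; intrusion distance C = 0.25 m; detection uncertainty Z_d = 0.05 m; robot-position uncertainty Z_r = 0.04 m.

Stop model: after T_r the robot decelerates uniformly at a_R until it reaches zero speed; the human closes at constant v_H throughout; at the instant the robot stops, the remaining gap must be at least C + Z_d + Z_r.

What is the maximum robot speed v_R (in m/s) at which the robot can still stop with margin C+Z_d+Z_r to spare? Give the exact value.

quadratic (1/3)·v² + (12/25)·v + (-1781/1500) = 0
  disc = (12/25)² − 4·(1/3)·(-1781/1500) = 10201/5625 ; √disc = 101/75
  v_R = (−(12/25) + 101/75) / (2·(1/3)) = 13/10 m/s
check:
braking lasts T_s = (13/10)/(3/2) = 0.8667 s
reaction-phase robot travel = 1.3000·0.0800 = 0.1040 m
robot under decel: 1.3000²/(2·1.5000) = 0.5633 m
person approaches 0.6000·(0.0800+0.8667) = 0.5680 m
C+Z_d+Z_r = 0.2500+0.0500+0.0400 = 0.3400 m
sum ≈ 0.1040+0.5633+0.5680+0.3400 ≈ 1.5753 m = S ✓

v_R_max = 13/10 m/s = 1.3000 m/s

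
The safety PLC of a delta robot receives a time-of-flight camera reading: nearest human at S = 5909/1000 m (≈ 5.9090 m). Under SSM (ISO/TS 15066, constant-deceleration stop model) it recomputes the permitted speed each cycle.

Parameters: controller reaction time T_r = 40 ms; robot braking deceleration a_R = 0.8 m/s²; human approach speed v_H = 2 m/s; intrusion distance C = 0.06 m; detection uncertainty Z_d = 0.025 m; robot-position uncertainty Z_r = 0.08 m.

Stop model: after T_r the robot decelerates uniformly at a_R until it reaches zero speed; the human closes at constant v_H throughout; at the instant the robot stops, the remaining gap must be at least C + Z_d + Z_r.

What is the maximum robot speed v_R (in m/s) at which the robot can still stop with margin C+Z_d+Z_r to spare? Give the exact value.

v_R_max = 8/5 m/s = 1.6000 m/s

at the boundary: (5/8)·v² + (127/50)·v + (-708/125) = 0
  disc = (127/50)² − 4·(5/8)·(-708/125) = 51529/2500 ; √disc = 227/50
  v_R = (−(127/50) + 227/50) / (2·(5/8)) = 8/5 m/s
check:
stop time T_s = (8/5)/(4/5) = 2.0000 s
robot in T_r: 1.6000·0.0400 = 0.0640 m
robot covers 1.6000·2.0000 − ½·0.8000·2.0000² = 1.6000 m while stopping
human over T_r+T_s: 2.0000·(0.0400+2.0000) = 4.0800 m
C+Z_d+Z_r = 0.0600+0.0250+0.0800 = 0.1650 m
sum ≈ 0.0640+1.6000+4.0800+0.1650 ≈ 5.9090 m = S ✓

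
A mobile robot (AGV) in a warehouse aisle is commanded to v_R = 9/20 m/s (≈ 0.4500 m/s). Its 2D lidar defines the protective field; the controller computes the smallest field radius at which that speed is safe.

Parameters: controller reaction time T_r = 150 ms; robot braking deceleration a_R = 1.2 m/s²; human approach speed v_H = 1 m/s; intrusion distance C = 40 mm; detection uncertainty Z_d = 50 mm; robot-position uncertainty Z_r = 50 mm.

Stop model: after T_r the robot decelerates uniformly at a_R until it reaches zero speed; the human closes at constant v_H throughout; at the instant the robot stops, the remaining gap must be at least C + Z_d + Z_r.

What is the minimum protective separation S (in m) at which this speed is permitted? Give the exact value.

S_min = 1307/1600 m = 0.8169 m

braking lasts T_s = (9/20)/(6/5) = 0.3750 s
robot in T_r: 0.4500·0.1500 = 0.0675 m
robot covers 0.4500·0.3750 − ½·1.2000·0.3750² = 0.0844 m while stopping
human closes 1.0000·0.5250 = 0.5250 m
C+Z_d+Z_r = 0.0400+0.0500+0.0500 = 0.1400 m
S_min ≈ 0.0675+0.0844+0.5250+0.1400  ⇒  S_min = 1307/1600 m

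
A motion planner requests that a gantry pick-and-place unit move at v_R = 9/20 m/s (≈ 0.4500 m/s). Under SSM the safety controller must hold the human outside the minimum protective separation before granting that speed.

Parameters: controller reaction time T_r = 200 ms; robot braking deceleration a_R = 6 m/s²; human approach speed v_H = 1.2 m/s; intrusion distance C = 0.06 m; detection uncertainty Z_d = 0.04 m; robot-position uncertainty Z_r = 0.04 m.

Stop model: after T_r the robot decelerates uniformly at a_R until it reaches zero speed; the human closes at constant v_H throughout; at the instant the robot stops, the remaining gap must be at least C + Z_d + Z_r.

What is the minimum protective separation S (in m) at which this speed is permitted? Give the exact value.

T_s = v_R/a_R = (9/20)/6 = 0.0750 s
robot in T_r: 0.4500·0.2000 = 0.0900 m
braking distance = 0.4500²/(2·6.0000) = 0.0169 m
person approaches 1.2000·(0.2000+0.0750) = 0.3300 m
C+Z_d+Z_r = 0.0600+0.0400+0.0400 = 0.1400 m
S_min ≈ 0.0900+0.0169+0.3300+0.1400  ⇒  S_min = 923/1600 m

S_min = 923/1600 m = 0.5769 m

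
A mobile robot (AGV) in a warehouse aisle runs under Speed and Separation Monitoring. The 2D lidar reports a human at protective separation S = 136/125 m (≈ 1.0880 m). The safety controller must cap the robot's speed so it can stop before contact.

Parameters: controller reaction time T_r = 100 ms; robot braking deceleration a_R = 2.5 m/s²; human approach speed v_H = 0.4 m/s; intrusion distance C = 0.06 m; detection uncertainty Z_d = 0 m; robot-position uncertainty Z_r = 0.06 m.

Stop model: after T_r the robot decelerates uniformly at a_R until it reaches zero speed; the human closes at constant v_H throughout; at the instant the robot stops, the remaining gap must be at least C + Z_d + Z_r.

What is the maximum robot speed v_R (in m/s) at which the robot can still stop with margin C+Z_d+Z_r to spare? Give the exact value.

v_R_max = 8/5 m/s = 1.6000 m/s

at the boundary: (1/5)·v² + (13/50)·v + (-116/125) = 0
  disc = (13/50)² − 4·(1/5)·(-116/125) = 81/100 ; √disc = 9/10
  v_R = (−(13/50) + 9/10) / (2·(1/5)) = 8/5 m/s
check:
braking lasts T_s = (8/5)/(5/2) = 0.6400 s
robot in T_r: 1.6000·0.1000 = 0.1600 m
braking distance = 1.6000²/(2·2.5000) = 0.5120 m
human over T_r+T_s: 0.4000·(0.1000+0.6400) = 0.2960 m
margins: 0.0600+0.0000+0.0600 = 0.1200 m
sum ≈ 0.1600+0.5120+0.2960+0.1200 ≈ 1.0880 m = S ✓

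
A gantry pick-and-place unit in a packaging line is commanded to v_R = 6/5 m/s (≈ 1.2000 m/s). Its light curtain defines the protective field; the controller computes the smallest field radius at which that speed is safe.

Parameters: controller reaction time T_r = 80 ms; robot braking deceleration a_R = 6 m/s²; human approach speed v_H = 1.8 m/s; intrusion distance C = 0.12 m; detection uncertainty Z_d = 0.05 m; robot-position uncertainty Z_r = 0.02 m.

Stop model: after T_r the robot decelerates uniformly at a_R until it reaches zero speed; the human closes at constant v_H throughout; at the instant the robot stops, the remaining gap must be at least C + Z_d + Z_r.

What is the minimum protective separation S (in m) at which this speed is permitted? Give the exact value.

T_s = v_R/a_R = (6/5)/6 = 0.2000 s
reaction-phase robot travel = 1.2000·0.0800 = 0.0960 m
robot under decel: 1.2000²/(2·6.0000) = 0.1200 m
human closes 1.8000·0.2800 = 0.5040 m
margins: 0.1200+0.0500+0.0200 = 0.1900 m
S_min ≈ 0.0960+0.1200+0.5040+0.1900  ⇒  S_min = 91/100 m

S_min = 91/100 m = 0.9100 m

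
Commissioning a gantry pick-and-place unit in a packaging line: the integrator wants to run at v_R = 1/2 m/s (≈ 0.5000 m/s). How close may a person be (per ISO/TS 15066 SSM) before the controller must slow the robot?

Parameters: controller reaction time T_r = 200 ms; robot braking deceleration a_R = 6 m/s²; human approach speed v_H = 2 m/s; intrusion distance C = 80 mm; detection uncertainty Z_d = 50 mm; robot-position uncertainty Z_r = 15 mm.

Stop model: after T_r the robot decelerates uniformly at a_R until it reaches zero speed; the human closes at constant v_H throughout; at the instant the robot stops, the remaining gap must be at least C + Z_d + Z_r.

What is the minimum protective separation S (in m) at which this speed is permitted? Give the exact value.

stop time T_s = (1/2)/6 = 0.0833 s
robot in T_r: 0.5000·0.2000 = 0.1000 m
robot under decel: 0.5000²/(2·6.0000) = 0.0208 m
human closes 2.0000·0.2833 = 0.5667 m
residual clearance needed = 0.0800+0.0500+0.0150 = 0.1450 m
S_min ≈ 0.1000+0.0208+0.5667+0.1450  ⇒  S_min = 333/400 m

S_min = 333/400 m = 0.8325 m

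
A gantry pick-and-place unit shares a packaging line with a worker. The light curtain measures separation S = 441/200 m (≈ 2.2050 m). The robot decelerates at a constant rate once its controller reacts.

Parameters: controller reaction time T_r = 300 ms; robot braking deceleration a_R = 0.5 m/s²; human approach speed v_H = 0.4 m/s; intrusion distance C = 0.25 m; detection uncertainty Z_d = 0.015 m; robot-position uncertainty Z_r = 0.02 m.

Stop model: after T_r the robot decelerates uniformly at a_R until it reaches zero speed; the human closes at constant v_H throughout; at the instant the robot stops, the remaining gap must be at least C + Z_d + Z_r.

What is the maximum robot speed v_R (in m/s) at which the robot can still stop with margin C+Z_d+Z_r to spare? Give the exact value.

v_R_max = 9/10 m/s = 0.9000 m/s

quadratic (1)·v² + (11/10)·v + (-9/5) = 0
  disc = (11/10)² − 4·(1)·(-9/5) = 841/100 ; √disc = 29/10
  v_R = (−(11/10) + 29/10) / (2·(1)) = 9/10 m/s
check:
braking lasts T_s = (9/10)/(1/2) = 1.8000 s
reaction-phase robot travel = 0.9000·0.3000 = 0.2700 m
robot covers 0.9000·1.8000 − ½·0.5000·1.8000² = 0.8100 m while stopping
human over T_r+T_s: 0.4000·(0.3000+1.8000) = 0.8400 m
C+Z_d+Z_r = 0.2500+0.0150+0.0200 = 0.2850 m
sum ≈ 0.2700+0.8100+0.8400+0.2850 ≈ 2.2050 m = S ✓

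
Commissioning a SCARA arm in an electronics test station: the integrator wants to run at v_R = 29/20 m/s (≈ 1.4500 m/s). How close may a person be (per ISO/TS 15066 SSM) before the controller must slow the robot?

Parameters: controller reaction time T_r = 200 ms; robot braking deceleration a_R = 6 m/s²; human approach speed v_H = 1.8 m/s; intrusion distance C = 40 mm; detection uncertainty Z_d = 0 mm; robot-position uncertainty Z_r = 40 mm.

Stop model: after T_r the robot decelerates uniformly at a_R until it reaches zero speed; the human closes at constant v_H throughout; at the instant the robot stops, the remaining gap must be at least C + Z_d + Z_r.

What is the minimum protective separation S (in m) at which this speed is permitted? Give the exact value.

S_min = 6433/4800 m = 1.3402 m

stop time T_s = (29/20)/6 = 0.2417 s
robot in T_r: 1.4500·0.2000 = 0.2900 m
robot covers 1.4500·0.2417 − ½·6.0000·0.2417² = 0.1752 m while stopping
human closes 1.8000·0.4417 = 0.7950 m
residual clearance needed = 0.0400+0.0000+0.0400 = 0.0800 m
S_min ≈ 0.2900+0.1752+0.7950+0.0800  ⇒  S_min = 6433/4800 m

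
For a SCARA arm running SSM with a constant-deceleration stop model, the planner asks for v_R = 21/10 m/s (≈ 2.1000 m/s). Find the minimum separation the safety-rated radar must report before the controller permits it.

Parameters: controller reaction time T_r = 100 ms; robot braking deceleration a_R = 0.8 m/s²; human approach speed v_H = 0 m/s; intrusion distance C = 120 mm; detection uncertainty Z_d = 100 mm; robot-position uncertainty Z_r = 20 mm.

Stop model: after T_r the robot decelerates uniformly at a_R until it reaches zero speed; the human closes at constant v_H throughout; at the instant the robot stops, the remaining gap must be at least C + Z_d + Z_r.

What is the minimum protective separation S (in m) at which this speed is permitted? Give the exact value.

S_min = 513/160 m = 3.2062 m

braking lasts T_s = (21/10)/(4/5) = 2.6250 s
reaction-phase robot travel = 2.1000·0.1000 = 0.2100 m
braking distance = 2.1000²/(2·0.8000) = 2.7563 m
human closes 0.0000·2.7250 = 0.0000 m
margins: 0.1200+0.1000+0.0200 = 0.2400 m
S_min ≈ 0.2100+2.7563+0.0000+0.2400  ⇒  S_min = 513/160 m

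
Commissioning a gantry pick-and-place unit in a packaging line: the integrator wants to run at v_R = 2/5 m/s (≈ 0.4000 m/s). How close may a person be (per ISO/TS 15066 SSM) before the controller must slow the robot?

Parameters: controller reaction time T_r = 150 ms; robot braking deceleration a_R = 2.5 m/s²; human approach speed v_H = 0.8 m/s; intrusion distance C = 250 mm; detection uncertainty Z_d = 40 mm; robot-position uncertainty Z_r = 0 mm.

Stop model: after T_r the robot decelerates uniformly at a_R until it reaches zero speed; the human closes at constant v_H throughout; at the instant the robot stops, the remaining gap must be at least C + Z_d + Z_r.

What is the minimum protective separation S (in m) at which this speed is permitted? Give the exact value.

braking lasts T_s = (2/5)/(5/2) = 0.1600 s
reaction-phase robot travel = 0.4000·0.1500 = 0.0600 m
braking distance = 0.4000²/(2·2.5000) = 0.0320 m
human over T_r+T_s: 0.8000·(0.1500+0.1600) = 0.2480 m
residual clearance needed = 0.2500+0.0400+0.0000 = 0.2900 m
S_min ≈ 0.0600+0.0320+0.2480+0.2900  ⇒  S_min = 63/100 m

S_min = 63/100 m = 0.6300 m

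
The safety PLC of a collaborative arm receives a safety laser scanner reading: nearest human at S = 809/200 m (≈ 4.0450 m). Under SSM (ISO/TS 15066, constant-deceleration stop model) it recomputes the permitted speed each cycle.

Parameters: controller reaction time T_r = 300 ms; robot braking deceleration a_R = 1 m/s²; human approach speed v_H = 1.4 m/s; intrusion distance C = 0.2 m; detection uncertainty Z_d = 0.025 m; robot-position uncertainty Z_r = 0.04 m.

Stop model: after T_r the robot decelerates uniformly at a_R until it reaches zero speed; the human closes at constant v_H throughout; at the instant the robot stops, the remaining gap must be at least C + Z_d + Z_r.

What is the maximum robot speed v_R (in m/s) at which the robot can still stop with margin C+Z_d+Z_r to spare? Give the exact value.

collect terms ⇒ (1/2)·v_R² + (17/10)·v_R + (-84/25) = 0
  disc = (17/10)² − 4·(1/2)·(-84/25) = 961/100 ; √disc = 31/10
  v_R = (−(17/10) + 31/10) / (2·(1/2)) = 7/5 m/s
check:
stop time T_s = (7/5)/1 = 1.4000 s
robot covers v_R·T_r = 1.4000·0.3000 = 0.4200 m before braking
robot covers 1.4000·1.4000 − ½·1.0000·1.4000² = 0.9800 m while stopping
human over T_r+T_s: 1.4000·(0.3000+1.4000) = 2.3800 m
margins: 0.2000+0.0250+0.0400 = 0.2650 m
sum ≈ 0.4200+0.9800+2.3800+0.2650 ≈ 4.0450 m = S ✓

v_R_max = 7/5 m/s = 1.4000 m/s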